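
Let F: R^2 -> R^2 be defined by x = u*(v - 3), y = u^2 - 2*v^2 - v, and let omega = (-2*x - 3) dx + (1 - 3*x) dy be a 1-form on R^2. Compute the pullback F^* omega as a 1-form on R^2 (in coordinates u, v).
F^* omega = (-6*u^2*v + 18*u^2 - 2*u*v^2 + 12*u*v - 16*u - 3*v + 9) du + (-2*u^2*v + 6*u^2 + 12*u*v^2 - 33*u*v - 12*u - 4*v - 1) dv

Using F^*(f dg) = (f ∘ F) d(g ∘ F), substitute each coordinate x_i by F_i(u, v) in f_i, and replace dx_i by d F_i = (∂F_i/∂u) du + (∂F_i/∂v) dv.
  For the x component: f_1(F) = -2*u*v + 6*u - 3; d F_1 = (v - 3) du + (u) dv
  For the y component: f_2(F) = -3*u*v + 9*u + 1; d F_2 = (2*u) du + (-4*v - 1) dv
Combining and collecting du, dv coefficients:
  coeff of du: -6*u^2*v + 18*u^2 - 2*u*v^2 + 12*u*v - 16*u - 3*v + 9
  coeff of dv: -2*u^2*v + 6*u^2 + 12*u*v^2 - 33*u*v - 12*u - 4*v - 1
F^* omega = (-6*u^2*v + 18*u^2 - 2*u*v^2 + 12*u*v - 16*u - 3*v + 9) du + (-2*u^2*v + 6*u^2 + 12*u*v^2 - 33*u*v - 12*u - 4*v - 1) dv.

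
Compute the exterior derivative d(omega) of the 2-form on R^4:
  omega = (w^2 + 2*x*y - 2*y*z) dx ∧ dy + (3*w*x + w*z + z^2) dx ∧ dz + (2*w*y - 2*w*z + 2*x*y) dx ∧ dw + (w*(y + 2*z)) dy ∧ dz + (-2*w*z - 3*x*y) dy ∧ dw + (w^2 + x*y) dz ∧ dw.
d(omega) = (-2*y) dx ∧ dy ∧ dz + (-2*x - 3*y) dx ∧ dy ∧ dw + (2*w + 3*x + y + z) dx ∧ dz ∧ dw + (2*w + x + y + 2*z) dy ∧ dz ∧ dw

For a 2-form omega = sum_{i<j} g_{ij} dx_i ∧ dx_j, the exterior derivative is
  d(omega) = sum_{i<j} d(g_{ij}) ∧ dx_i ∧ dx_j = sum_{i<j, k} (∂g_{ij}/∂x_k) dx_k ∧ dx_i ∧ dx_j.
Expand each term, using dx_k ∧ dx_i ∧ dx_j = sgn(permutation) dx_{(a)} ∧ dx_{(b)} ∧ dx_{(c)} with (a < b < c) sorted:
  d(w^2 + 2*x*y - 2*y*z) includes (∂/∂z)(w^2 + 2*x*y - 2*y*z) dz = (-2*y) dz, which multiplied by dx ∧ dy gives (-2*y) dx ∧ dy ∧ dz
  d(w^2 + 2*x*y - 2*y*z) includes (∂/∂w)(w^2 + 2*x*y - 2*y*z) dw = (2*w) dw, which multiplied by dx ∧ dy gives (2*w) dx ∧ dy ∧ dw
  d(3*w*x + w*z + z^2) includes (∂/∂w)(3*w*x + w*z + z^2) dw = (3*x + z) dw, which multiplied by dx ∧ dz gives (3*x + z) dx ∧ dz ∧ dw
  d(2*w*y - 2*w*z + 2*x*y) includes (∂/∂y)(2*w*y - 2*w*z + 2*x*y) dy = (2*w + 2*x) dy, which multiplied by dx ∧ dw gives (-2*w - 2*x) dx ∧ dy ∧ dw
  d(2*w*y - 2*w*z + 2*x*y) includes (∂/∂z)(2*w*y - 2*w*z + 2*x*y) dz = (-2*w) dz, which multiplied by dx ∧ dw gives (2*w) dx ∧ dz ∧ dw
  d(w*(y + 2*z)) includes (∂/∂w)(w*(y + 2*z)) dw = (y + 2*z) dw, which multiplied by dy ∧ dz gives (y + 2*z) dy ∧ dz ∧ dw
  d(-2*w*z - 3*x*y) includes (∂/∂x)(-2*w*z - 3*x*y) dx = (-3*y) dx, which multiplied by dy ∧ dw gives (-3*y) dx ∧ dy ∧ dw
  d(-2*w*z - 3*x*y) includes (∂/∂z)(-2*w*z - 3*x*y) dz = (-2*w) dz, which multiplied by dy ∧ dw gives (2*w) dy ∧ dz ∧ dw
  d(w^2 + x*y) includes (∂/∂x)(w^2 + x*y) dx = (y) dx, which multiplied by dz ∧ dw gives (y) dx ∧ dz ∧ dw
  d(w^2 + x*y) includes (∂/∂y)(w^2 + x*y) dy = (x) dy, which multiplied by dz ∧ dw gives (x) dy ∧ dz ∧ dw
Collecting like 3-forms: d(omega) = (-2*y) dx ∧ dy ∧ dz + (-2*x - 3*y) dx ∧ dy ∧ dw + (2*w + 3*x + y + z) dx ∧ dz ∧ dw + (2*w + x + y + 2*z) dy ∧ dz ∧ dw.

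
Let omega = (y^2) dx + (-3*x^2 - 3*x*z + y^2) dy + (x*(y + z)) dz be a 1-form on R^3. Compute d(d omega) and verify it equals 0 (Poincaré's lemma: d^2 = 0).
d(d omega) = 0

Step 1: d omega = sum_{i<j} (∂f_j/∂x_i - ∂f_i/∂x_j) dx_i ∧ dx_j:
  coeff of dx ∧ dy: -6*x - 2*y - 3*z
  coeff of dx ∧ dz: y + z
  coeff of dy ∧ dz: 4*x
Step 2: Apply d again to each 2-form coefficient. The only possible 3-form in R^3 is dx ∧ dy ∧ dz, with coefficient
  ∂(coeff of dy∧dz)/∂x - ∂(coeff of dx∧dz)/∂y + ∂(coeff of dx∧dy)/∂z
  = ∂/∂x (4*x) - ∂/∂y (y + z) + ∂/∂z (-6*x - 2*y - 3*z).
Each of these terms simplifies to sums of mixed partials that cancel in pairs. The result is 0 (by equality of mixed partials for smooth functions — Schwarz / Clairaut).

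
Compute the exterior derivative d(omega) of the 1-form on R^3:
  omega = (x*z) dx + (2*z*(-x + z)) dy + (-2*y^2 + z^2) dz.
d(omega) = (-2*z) dx ∧ dy + (-x) dx ∧ dz + (2*x - 4*y - 4*z) dy ∧ dz

For a 1-form omega = sum_i f_i dx_i, the exterior derivative is
  d(omega) = sum_{i < j} (∂f_j/∂x_i - ∂f_i/∂x_j) dx_i ∧ dx_j.
  coefficient of dx ∧ dy: ∂f_2/∂x - ∂f_1/∂y = ∂(2*z*(-x + z))/∂x - ∂(x*z)/∂y = -2*z
  coefficient of dx ∧ dz: ∂f_3/∂x - ∂f_1/∂z = ∂(-2*y^2 + z^2)/∂x - ∂(x*z)/∂z = -x
  coefficient of dy ∧ dz: ∂f_3/∂y - ∂f_2/∂z = ∂(-2*y^2 + z^2)/∂y - ∂(2*z*(-x + z))/∂z = 2*x - 4*y - 4*z
Assembling: d(omega) = (-2*z) dx ∧ dy + (-x) dx ∧ dz + (2*x - 4*y - 4*z) dy ∧ dz.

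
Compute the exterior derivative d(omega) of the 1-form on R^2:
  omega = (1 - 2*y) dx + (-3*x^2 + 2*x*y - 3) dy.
d(omega) = (-6*x + 2*y + 2) dx ∧ dy

For a 1-form omega = sum_i f_i dx_i, the exterior derivative is
  d(omega) = sum_{i < j} (∂f_j/∂x_i - ∂f_i/∂x_j) dx_i ∧ dx_j.
  coefficient of dx ∧ dy: ∂f_2/∂x - ∂f_1/∂y = ∂(-3*x^2 + 2*x*y - 3)/∂x - ∂(1 - 2*y)/∂y = -6*x + 2*y + 2
Assembling: d(omega) = (-6*x + 2*y + 2) dx ∧ dy.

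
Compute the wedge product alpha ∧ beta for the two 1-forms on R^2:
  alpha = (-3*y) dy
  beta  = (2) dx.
alpha ∧ beta = (6*y) dx ∧ dy

Distribute the wedge, using dx_i ∧ dx_j = -dx_j ∧ dx_i and dx_i ∧ dx_i = 0. For each pair (i, j) with i < j, the coefficient of dx_i ∧ dx_j in alpha ∧ beta is (alpha_i * beta_j - alpha_j * beta_i). Collecting: alpha ∧ beta = (6*y) dx ∧ dy.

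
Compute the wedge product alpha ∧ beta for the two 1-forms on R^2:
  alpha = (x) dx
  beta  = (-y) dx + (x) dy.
alpha ∧ beta = (x^2) dx ∧ dy

Distribute the wedge, using dx_i ∧ dx_j = -dx_j ∧ dx_i and dx_i ∧ dx_i = 0. For each pair (i, j) with i < j, the coefficient of dx_i ∧ dx_j in alpha ∧ beta is (alpha_i * beta_j - alpha_j * beta_i). Collecting: alpha ∧ beta = (x^2) dx ∧ dy.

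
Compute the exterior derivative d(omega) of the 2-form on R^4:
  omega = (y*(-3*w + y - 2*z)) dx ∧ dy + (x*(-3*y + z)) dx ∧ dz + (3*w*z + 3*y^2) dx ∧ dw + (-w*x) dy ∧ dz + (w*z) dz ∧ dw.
d(omega) = (-w + 3*x - 2*y) dx ∧ dy ∧ dz + (-9*y) dx ∧ dy ∧ dw + (-3*w) dx ∧ dz ∧ dw + (-x) dy ∧ dz ∧ dw

For a 2-form omega = sum_{i<j} g_{ij} dx_i ∧ dx_j, the exterior derivative is
  d(omega) = sum_{i<j} d(g_{ij}) ∧ dx_i ∧ dx_j = sum_{i<j, k} (∂g_{ij}/∂x_k) dx_k ∧ dx_i ∧ dx_j.
Expand each term, using dx_k ∧ dx_i ∧ dx_j = sgn(permutation) dx_{(a)} ∧ dx_{(b)} ∧ dx_{(c)} with (a < b < c) sorted:
  d(y*(-3*w + y - 2*z)) includes (∂/∂z)(y*(-3*w + y - 2*z)) dz = (-2*y) dz, which multiplied by dx ∧ dy gives (-2*y) dx ∧ dy ∧ dz
  d(y*(-3*w + y - 2*z)) includes (∂/∂w)(y*(-3*w + y - 2*z)) dw = (-3*y) dw, which multiplied by dx ∧ dy gives (-3*y) dx ∧ dy ∧ dw
  d(x*(-3*y + z)) includes (∂/∂y)(x*(-3*y + z)) dy = (-3*x) dy, which multiplied by dx ∧ dz gives (3*x) dx ∧ dy ∧ dz
  d(3*w*z + 3*y^2) includes (∂/∂y)(3*w*z + 3*y^2) dy = (6*y) dy, which multiplied by dx ∧ dw gives (-6*y) dx ∧ dy ∧ dw
  d(3*w*z + 3*y^2) includes (∂/∂z)(3*w*z + 3*y^2) dz = (3*w) dz, which multiplied by dx ∧ dw gives (-3*w) dx ∧ dz ∧ dw
  d(-w*x) includes (∂/∂x)(-w*x) dx = (-w) dx, which multiplied by dy ∧ dz gives (-w) dx ∧ dy ∧ dz
  d(-w*x) includes (∂/∂w)(-w*x) dw = (-x) dw, which multiplied by dy ∧ dz gives (-x) dy ∧ dz ∧ dw
Collecting like 3-forms: d(omega) = (-w + 3*x - 2*y) dx ∧ dy ∧ dz + (-9*y) dx ∧ dy ∧ dw + (-3*w) dx ∧ dz ∧ dw + (-x) dy ∧ dz ∧ dw.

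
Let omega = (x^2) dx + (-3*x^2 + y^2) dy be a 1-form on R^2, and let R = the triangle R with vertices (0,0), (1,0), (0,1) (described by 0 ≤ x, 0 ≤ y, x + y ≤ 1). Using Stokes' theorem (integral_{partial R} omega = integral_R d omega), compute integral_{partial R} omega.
integral_(partial R) omega = -1

Stokes: integral_partial_R omega = integral_R d omega with d omega = (∂Q/∂x - ∂P/∂y) dx ∧ dy.
  ∂Q/∂x = -6*x
  ∂P/∂y = 0
  integrand = ∂Q/∂x - ∂P/∂y = -6*x.
Integrating over R: integral_0^1 integral_0^{1-x} (-6*x) dy dx = -1.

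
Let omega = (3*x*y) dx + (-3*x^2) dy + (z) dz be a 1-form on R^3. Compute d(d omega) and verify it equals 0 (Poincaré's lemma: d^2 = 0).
d(d omega) = 0

Step 1: d omega = sum_{i<j} (∂f_j/∂x_i - ∂f_i/∂x_j) dx_i ∧ dx_j:
  coeff of dx ∧ dy: -9*x
  coeff of dx ∧ dz: 0
  coeff of dy ∧ dz: 0
Step 2: Apply d again to each 2-form coefficient. The only possible 3-form in R^3 is dx ∧ dy ∧ dz, with coefficient
  ∂(coeff of dy∧dz)/∂x - ∂(coeff of dx∧dz)/∂y + ∂(coeff of dx∧dy)/∂z
  = ∂/∂x (0) - ∂/∂y (0) + ∂/∂z (-9*x).
Each of these terms simplifies to sums of mixed partials that cancel in pairs. The result is 0 (by equality of mixed partials for smooth functions — Schwarz / Clairaut).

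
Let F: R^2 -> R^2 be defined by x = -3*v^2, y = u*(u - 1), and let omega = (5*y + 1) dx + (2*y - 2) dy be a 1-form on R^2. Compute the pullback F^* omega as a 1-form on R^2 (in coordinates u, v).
F^* omega = (4*u^3 - 6*u^2 - 2*u + 2) du + (6*v*(-5*u^2 + 5*u - 1)) dv

Using F^*(f dg) = (f ∘ F) d(g ∘ F), substitute each coordinate x_i by F_i(u, v) in f_i, and replace dx_i by d F_i = (∂F_i/∂u) du + (∂F_i/∂v) dv.
  For the x component: f_1(F) = 5*u^2 - 5*u + 1; d F_1 = (0) du + (-6*v) dv
  For the y component: f_2(F) = 2*u^2 - 2*u - 2; d F_2 = (2*u - 1) du + (0) dv
Combining and collecting du, dv coefficients:
  coeff of du: 4*u^3 - 6*u^2 - 2*u + 2
  coeff of dv: 6*v*(-5*u^2 + 5*u - 1)
F^* omega = (4*u^3 - 6*u^2 - 2*u + 2) du + (6*v*(-5*u^2 + 5*u - 1)) dv.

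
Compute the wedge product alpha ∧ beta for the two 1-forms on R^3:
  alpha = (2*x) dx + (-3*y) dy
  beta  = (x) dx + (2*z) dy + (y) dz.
alpha ∧ beta = (x*(3*y + 4*z)) dx ∧ dy + (2*x*y) dx ∧ dz + (-3*y^2) dy ∧ dz

Distribute the wedge, using dx_i ∧ dx_j = -dx_j ∧ dx_i and dx_i ∧ dx_i = 0. For each pair (i, j) with i < j, the coefficient of dx_i ∧ dx_j in alpha ∧ beta is (alpha_i * beta_j - alpha_j * beta_i). Collecting: alpha ∧ beta = (x*(3*y + 4*z)) dx ∧ dy + (2*x*y) dx ∧ dz + (-3*y^2) dy ∧ dz.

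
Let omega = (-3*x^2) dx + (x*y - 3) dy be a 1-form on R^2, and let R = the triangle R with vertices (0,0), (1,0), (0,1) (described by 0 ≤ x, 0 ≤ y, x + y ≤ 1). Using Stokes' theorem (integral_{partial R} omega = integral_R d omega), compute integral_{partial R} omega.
integral_(partial R) omega = 1/6

Stokes: integral_partial_R omega = integral_R d omega with d omega = (∂Q/∂x - ∂P/∂y) dx ∧ dy.
  ∂Q/∂x = y
  ∂P/∂y = 0
  integrand = ∂Q/∂x - ∂P/∂y = y.
Integrating over R: integral_0^1 integral_0^{1-x} (y) dy dx = 1/6.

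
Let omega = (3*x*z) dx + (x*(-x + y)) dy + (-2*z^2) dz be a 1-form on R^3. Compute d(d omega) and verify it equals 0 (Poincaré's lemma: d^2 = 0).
d(d omega) = 0

Step 1: d omega = sum_{i<j} (∂f_j/∂x_i - ∂f_i/∂x_j) dx_i ∧ dx_j:
  coeff of dx ∧ dy: -2*x + y
  coeff of dx ∧ dz: -3*x
  coeff of dy ∧ dz: 0
Step 2: Apply d again to each 2-form coefficient. The only possible 3-form in R^3 is dx ∧ dy ∧ dz, with coefficient
  ∂(coeff of dy∧dz)/∂x - ∂(coeff of dx∧dz)/∂y + ∂(coeff of dx∧dy)/∂z
  = ∂/∂x (0) - ∂/∂y (-3*x) + ∂/∂z (-2*x + y).
Each of these terms simplifies to sums of mixed partials that cancel in pairs. The result is 0 (by equality of mixed partials for smooth functions — Schwarz / Clairaut).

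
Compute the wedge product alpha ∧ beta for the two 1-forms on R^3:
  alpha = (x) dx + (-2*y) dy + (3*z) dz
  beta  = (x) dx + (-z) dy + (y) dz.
alpha ∧ beta = (x*(2*y - z)) dx ∧ dy + (x*(y - 3*z)) dx ∧ dz + (-2*y^2 + 3*z^2) dy ∧ dz

Distribute the wedge, using dx_i ∧ dx_j = -dx_j ∧ dx_i and dx_i ∧ dx_i = 0. For each pair (i, j) with i < j, the coefficient of dx_i ∧ dx_j in alpha ∧ beta is (alpha_i * beta_j - alpha_j * beta_i). Collecting: alpha ∧ beta = (x*(2*y - z)) dx ∧ dy + (x*(y - 3*z)) dx ∧ dz + (-2*y^2 + 3*z^2) dy ∧ dz.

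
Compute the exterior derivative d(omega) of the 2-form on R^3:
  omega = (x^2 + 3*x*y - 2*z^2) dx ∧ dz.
d(omega) = (-3*x) dx ∧ dy ∧ dz

For a 2-form omega = sum_{i<j} g_{ij} dx_i ∧ dx_j, the exterior derivative is
  d(omega) = sum_{i<j} d(g_{ij}) ∧ dx_i ∧ dx_j = sum_{i<j, k} (∂g_{ij}/∂x_k) dx_k ∧ dx_i ∧ dx_j.
Expand each term, using dx_k ∧ dx_i ∧ dx_j = sgn(permutation) dx_{(a)} ∧ dx_{(b)} ∧ dx_{(c)} with (a < b < c) sorted:
  d(x^2 + 3*x*y - 2*z^2) includes (∂/∂y)(x^2 + 3*x*y - 2*z^2) dy = (3*x) dy, which multiplied by dx ∧ dz gives (-3*x) dx ∧ dy ∧ dz
Collecting like 3-forms: d(omega) = (-3*x) dx ∧ dy ∧ dz.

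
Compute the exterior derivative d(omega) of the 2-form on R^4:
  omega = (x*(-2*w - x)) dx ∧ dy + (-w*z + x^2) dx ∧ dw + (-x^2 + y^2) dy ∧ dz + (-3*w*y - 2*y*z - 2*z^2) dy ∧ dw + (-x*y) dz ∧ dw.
d(omega) = (-2*x) dx ∧ dy ∧ dw + (w - y) dx ∧ dz ∧ dw + (-2*x) dx ∧ dy ∧ dz + (-x + 2*y + 4*z) dy ∧ dz ∧ dw

For a 2-form omega = sum_{i<j} g_{ij} dx_i ∧ dx_j, the exterior derivative is
  d(omega) = sum_{i<j} d(g_{ij}) ∧ dx_i ∧ dx_j = sum_{i<j, k} (∂g_{ij}/∂x_k) dx_k ∧ dx_i ∧ dx_j.
Expand each term, using dx_k ∧ dx_i ∧ dx_j = sgn(permutation) dx_{(a)} ∧ dx_{(b)} ∧ dx_{(c)} with (a < b < c) sorted:
  d(x*(-2*w - x)) includes (∂/∂w)(x*(-2*w - x)) dw = (-2*x) dw, which multiplied by dx ∧ dy gives (-2*x) dx ∧ dy ∧ dw
  d(-w*z + x^2) includes (∂/∂z)(-w*z + x^2) dz = (-w) dz, which multiplied by dx ∧ dw gives (w) dx ∧ dz ∧ dw
  d(-x^2 + y^2) includes (∂/∂x)(-x^2 + y^2) dx = (-2*x) dx, which multiplied by dy ∧ dz gives (-2*x) dx ∧ dy ∧ dz
  d(-3*w*y - 2*y*z - 2*z^2) includes (∂/∂z)(-3*w*y - 2*y*z - 2*z^2) dz = (-2*y - 4*z) dz, which multiplied by dy ∧ dw gives (2*y + 4*z) dy ∧ dz ∧ dw
  d(-x*y) includes (∂/∂x)(-x*y) dx = (-y) dx, which multiplied by dz ∧ dw gives (-y) dx ∧ dz ∧ dw
  d(-x*y) includes (∂/∂y)(-x*y) dy = (-x) dy, which multiplied by dz ∧ dw gives (-x) dy ∧ dz ∧ dw
Collecting like 3-forms: d(omega) = (-2*x) dx ∧ dy ∧ dw + (w - y) dx ∧ dz ∧ dw + (-2*x) dx ∧ dy ∧ dz + (-x + 2*y + 4*z) dy ∧ dz ∧ dw.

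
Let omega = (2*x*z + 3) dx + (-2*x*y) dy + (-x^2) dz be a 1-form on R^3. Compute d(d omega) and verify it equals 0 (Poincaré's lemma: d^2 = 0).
d(d omega) = 0

Step 1: d omega = sum_{i<j} (∂f_j/∂x_i - ∂f_i/∂x_j) dx_i ∧ dx_j:
  coeff of dx ∧ dy: -2*y
  coeff of dx ∧ dz: -4*x
  coeff of dy ∧ dz: 0
Step 2: Apply d again to each 2-form coefficient. The only possible 3-form in R^3 is dx ∧ dy ∧ dz, with coefficient
  ∂(coeff of dy∧dz)/∂x - ∂(coeff of dx∧dz)/∂y + ∂(coeff of dx∧dy)/∂z
  = ∂/∂x (0) - ∂/∂y (-4*x) + ∂/∂z (-2*y).
Each of these terms simplifies to sums of mixed partials that cancel in pairs. The result is 0 (by equality of mixed partials for smooth functions — Schwarz / Clairaut).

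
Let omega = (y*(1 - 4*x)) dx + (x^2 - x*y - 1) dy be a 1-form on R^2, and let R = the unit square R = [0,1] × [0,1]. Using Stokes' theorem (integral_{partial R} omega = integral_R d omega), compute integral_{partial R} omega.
integral_(partial R) omega = 3/2

Stokes: integral_partial_R omega = integral_R d omega with d omega = (∂Q/∂x - ∂P/∂y) dx ∧ dy.
  ∂Q/∂x = 2*x - y
  ∂P/∂y = 1 - 4*x
  integrand = ∂Q/∂x - ∂P/∂y = 6*x - y - 1.
Integrating over R: integral_0^1 integral_0^1 (6*x - y - 1) dx dy = 3/2.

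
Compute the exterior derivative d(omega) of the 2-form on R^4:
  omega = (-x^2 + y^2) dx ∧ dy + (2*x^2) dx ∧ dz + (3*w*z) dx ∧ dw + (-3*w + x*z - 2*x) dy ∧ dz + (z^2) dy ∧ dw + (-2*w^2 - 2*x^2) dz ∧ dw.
d(omega) = (-3*w - 4*x) dx ∧ dz ∧ dw + (z - 2) dx ∧ dy ∧ dz + (-2*z - 3) dy ∧ dz ∧ dw

For a 2-form omega = sum_{i<j} g_{ij} dx_i ∧ dx_j, the exterior derivative is
  d(omega) = sum_{i<j} d(g_{ij}) ∧ dx_i ∧ dx_j = sum_{i<j, k} (∂g_{ij}/∂x_k) dx_k ∧ dx_i ∧ dx_j.
Expand each term, using dx_k ∧ dx_i ∧ dx_j = sgn(permutation) dx_{(a)} ∧ dx_{(b)} ∧ dx_{(c)} with (a < b < c) sorted:
  d(3*w*z) includes (∂/∂z)(3*w*z) dz = (3*w) dz, which multiplied by dx ∧ dw gives (-3*w) dx ∧ dz ∧ dw
  d(-3*w + x*z - 2*x) includes (∂/∂x)(-3*w + x*z - 2*x) dx = (z - 2) dx, which multiplied by dy ∧ dz gives (z - 2) dx ∧ dy ∧ dz
  d(-3*w + x*z - 2*x) includes (∂/∂w)(-3*w + x*z - 2*x) dw = (-3) dw, which multiplied by dy ∧ dz gives (-3) dy ∧ dz ∧ dw
  d(z^2) includes (∂/∂z)(z^2) dz = (2*z) dz, which multiplied by dy ∧ dw gives (-2*z) dy ∧ dz ∧ dw
  d(-2*w^2 - 2*x^2) includes (∂/∂x)(-2*w^2 - 2*x^2) dx = (-4*x) dx, which multiplied by dz ∧ dw gives (-4*x) dx ∧ dz ∧ dw
Collecting like 3-forms: d(omega) = (-3*w - 4*x) dx ∧ dz ∧ dw + (z - 2) dx ∧ dy ∧ dz + (-2*z - 3) dy ∧ dz ∧ dw.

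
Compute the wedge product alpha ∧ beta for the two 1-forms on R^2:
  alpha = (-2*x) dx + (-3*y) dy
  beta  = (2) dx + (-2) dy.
alpha ∧ beta = (4*x + 6*y) dx ∧ dy

Distribute the wedge, using dx_i ∧ dx_j = -dx_j ∧ dx_i and dx_i ∧ dx_i = 0. For each pair (i, j) with i < j, the coefficient of dx_i ∧ dx_j in alpha ∧ beta is (alpha_i * beta_j - alpha_j * beta_i). Collecting: alpha ∧ beta = (4*x + 6*y) dx ∧ dy.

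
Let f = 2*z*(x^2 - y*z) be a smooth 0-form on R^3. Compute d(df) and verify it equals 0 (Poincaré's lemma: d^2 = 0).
d(df) = 0

Step 1: df = sum_i (∂f/∂x_i) dx_i = (4*x*z) dx + (-2*z^2) dy + (2*x^2 - 4*y*z) dz.
Step 2: Apply d again. Using the 1-form formula, the coefficient of dx ∧ dy in d(df) is ∂^2 f/∂x ∂y - ∂^2 f/∂y ∂x = (0) - (0) = 0 (equality of mixed partials for smooth f).
Similarly for dx ∧ dz and dy ∧ dz — all coefficients vanish. So d(df) = 0.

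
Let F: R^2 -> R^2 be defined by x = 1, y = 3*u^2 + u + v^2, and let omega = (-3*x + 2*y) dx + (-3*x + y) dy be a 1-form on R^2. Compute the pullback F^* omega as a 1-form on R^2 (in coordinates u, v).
F^* omega = (18*u^3 + 9*u^2 + 6*u*v^2 - 17*u + v^2 - 3) du + (2*v*(3*u^2 + u + v^2 - 3)) dv

Using F^*(f dg) = (f ∘ F) d(g ∘ F), substitute each coordinate x_i by F_i(u, v) in f_i, and replace dx_i by d F_i = (∂F_i/∂u) du + (∂F_i/∂v) dv.
  For the x component: f_1(F) = 6*u^2 + 2*u + 2*v^2 - 3; d F_1 = (0) du + (0) dv
  For the y component: f_2(F) = 3*u^2 + u + v^2 - 3; d F_2 = (6*u + 1) du + (2*v) dv
Combining and collecting du, dv coefficients:
  coeff of du: 18*u^3 + 9*u^2 + 6*u*v^2 - 17*u + v^2 - 3
  coeff of dv: 2*v*(3*u^2 + u + v^2 - 3)
F^* omega = (18*u^3 + 9*u^2 + 6*u*v^2 - 17*u + v^2 - 3) du + (2*v*(3*u^2 + u + v^2 - 3)) dv.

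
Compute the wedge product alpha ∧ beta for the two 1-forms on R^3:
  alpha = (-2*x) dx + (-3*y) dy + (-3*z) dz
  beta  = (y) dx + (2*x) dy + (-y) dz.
alpha ∧ beta = (-4*x^2 + 3*y^2) dx ∧ dy + (y*(2*x + 3*z)) dx ∧ dz + (6*x*z + 3*y^2) dy ∧ dz

Distribute the wedge, using dx_i ∧ dx_j = -dx_j ∧ dx_i and dx_i ∧ dx_i = 0. For each pair (i, j) with i < j, the coefficient of dx_i ∧ dx_j in alpha ∧ beta is (alpha_i * beta_j - alpha_j * beta_i). Collecting: alpha ∧ beta = (-4*x^2 + 3*y^2) dx ∧ dy + (y*(2*x + 3*z)) dx ∧ dz + (6*x*z + 3*y^2) dy ∧ dz.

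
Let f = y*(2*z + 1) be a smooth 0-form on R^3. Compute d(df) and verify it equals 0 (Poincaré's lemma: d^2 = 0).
d(df) = 0

Step 1: df = sum_i (∂f/∂x_i) dx_i = (0) dx + (2*z + 1) dy + (2*y) dz.
Step 2: Apply d again. Using the 1-form formula, the coefficient of dx ∧ dy in d(df) is ∂^2 f/∂x ∂y - ∂^2 f/∂y ∂x = (0) - (0) = 0 (equality of mixed partials for smooth f).
Similarly for dx ∧ dz and dy ∧ dz — all coefficients vanish. So d(df) = 0.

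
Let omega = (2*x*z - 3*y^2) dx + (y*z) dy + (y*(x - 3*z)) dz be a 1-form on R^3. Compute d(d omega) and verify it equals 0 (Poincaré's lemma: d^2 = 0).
d(d omega) = 0

Step 1: d omega = sum_{i<j} (∂f_j/∂x_i - ∂f_i/∂x_j) dx_i ∧ dx_j:
  coeff of dx ∧ dy: 6*y
  coeff of dx ∧ dz: -2*x + y
  coeff of dy ∧ dz: x - y - 3*z
Step 2: Apply d again to each 2-form coefficient. The only possible 3-form in R^3 is dx ∧ dy ∧ dz, with coefficient
  ∂(coeff of dy∧dz)/∂x - ∂(coeff of dx∧dz)/∂y + ∂(coeff of dx∧dy)/∂z
  = ∂/∂x (x - y - 3*z) - ∂/∂y (-2*x + y) + ∂/∂z (6*y).
Each of these terms simplifies to sums of mixed partials that cancel in pairs. The result is 0 (by equality of mixed partials for smooth functions — Schwarz / Clairaut).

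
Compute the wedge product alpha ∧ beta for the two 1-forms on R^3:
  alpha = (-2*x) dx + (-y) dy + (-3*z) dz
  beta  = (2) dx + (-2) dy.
alpha ∧ beta = (4*x + 2*y) dx ∧ dy + (6*z) dx ∧ dz + (-6*z) dy ∧ dz

Distribute the wedge, using dx_i ∧ dx_j = -dx_j ∧ dx_i and dx_i ∧ dx_i = 0. For each pair (i, j) with i < j, the coefficient of dx_i ∧ dx_j in alpha ∧ beta is (alpha_i * beta_j - alpha_j * beta_i). Collecting: alpha ∧ beta = (4*x + 2*y) dx ∧ dy + (6*z) dx ∧ dz + (-6*z) dy ∧ dz.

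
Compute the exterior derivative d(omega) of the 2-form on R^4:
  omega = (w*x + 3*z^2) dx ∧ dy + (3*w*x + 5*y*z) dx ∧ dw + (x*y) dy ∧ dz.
d(omega) = (y + 6*z) dx ∧ dy ∧ dz + (x - 5*z) dx ∧ dy ∧ dw + (-5*y) dx ∧ dz ∧ dw

For a 2-form omega = sum_{i<j} g_{ij} dx_i ∧ dx_j, the exterior derivative is
  d(omega) = sum_{i<j} d(g_{ij}) ∧ dx_i ∧ dx_j = sum_{i<j, k} (∂g_{ij}/∂x_k) dx_k ∧ dx_i ∧ dx_j.
Expand each term, using dx_k ∧ dx_i ∧ dx_j = sgn(permutation) dx_{(a)} ∧ dx_{(b)} ∧ dx_{(c)} with (a < b < c) sorted:
  d(w*x + 3*z^2) includes (∂/∂z)(w*x + 3*z^2) dz = (6*z) dz, which multiplied by dx ∧ dy gives (6*z) dx ∧ dy ∧ dz
  d(w*x + 3*z^2) includes (∂/∂w)(w*x + 3*z^2) dw = (x) dw, which multiplied by dx ∧ dy gives (x) dx ∧ dy ∧ dw
  d(3*w*x + 5*y*z) includes (∂/∂y)(3*w*x + 5*y*z) dy = (5*z) dy, which multiplied by dx ∧ dw gives (-5*z) dx ∧ dy ∧ dw
  d(3*w*x + 5*y*z) includes (∂/∂z)(3*w*x + 5*y*z) dz = (5*y) dz, which multiplied by dx ∧ dw gives (-5*y) dx ∧ dz ∧ dw
  d(x*y) includes (∂/∂x)(x*y) dx = (y) dx, which multiplied by dy ∧ dz gives (y) dx ∧ dy ∧ dz
Collecting like 3-forms: d(omega) = (y + 6*z) dx ∧ dy ∧ dz + (x - 5*z) dx ∧ dy ∧ dw + (-5*y) dx ∧ dz ∧ dw.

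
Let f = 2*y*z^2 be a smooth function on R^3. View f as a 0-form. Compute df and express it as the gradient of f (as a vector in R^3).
df = (0) dx + (2*z^2) dy + (4*y*z) dz; grad f = (0, 2*z^2, 4*y*z)

For a 0-form f, d f = (∂f/∂x) dx + (∂f/∂y) dy + (∂f/∂z) dz. The components of the vector representation are exactly the entries of grad f in Cartesian coordinates:
  ∂f/∂x = 0
  ∂f/∂y = 2*z^2
  ∂f/∂z = 4*y*z.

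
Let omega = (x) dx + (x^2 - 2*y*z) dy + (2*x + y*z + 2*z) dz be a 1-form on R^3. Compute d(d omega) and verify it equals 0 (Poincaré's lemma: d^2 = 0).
d(d omega) = 0

Step 1: d omega = sum_{i<j} (∂f_j/∂x_i - ∂f_i/∂x_j) dx_i ∧ dx_j:
  coeff of dx ∧ dy: 2*x
  coeff of dx ∧ dz: 2
  coeff of dy ∧ dz: 2*y + z
Step 2: Apply d again to each 2-form coefficient. The only possible 3-form in R^3 is dx ∧ dy ∧ dz, with coefficient
  ∂(coeff of dy∧dz)/∂x - ∂(coeff of dx∧dz)/∂y + ∂(coeff of dx∧dy)/∂z
  = ∂/∂x (2*y + z) - ∂/∂y (2) + ∂/∂z (2*x).
Each of these terms simplifies to sums of mixed partials that cancel in pairs. The result is 0 (by equality of mixed partials for smooth functions — Schwarz / Clairaut).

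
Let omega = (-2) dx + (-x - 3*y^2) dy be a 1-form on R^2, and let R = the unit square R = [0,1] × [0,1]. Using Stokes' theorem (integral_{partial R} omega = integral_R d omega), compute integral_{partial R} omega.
integral_(partial R) omega = -1

Stokes: integral_partial_R omega = integral_R d omega with d omega = (∂Q/∂x - ∂P/∂y) dx ∧ dy.
  ∂Q/∂x = -1
  ∂P/∂y = 0
  integrand = ∂Q/∂x - ∂P/∂y = -1.
Integrating over R: integral_0^1 integral_0^1 (-1) dx dy = -1.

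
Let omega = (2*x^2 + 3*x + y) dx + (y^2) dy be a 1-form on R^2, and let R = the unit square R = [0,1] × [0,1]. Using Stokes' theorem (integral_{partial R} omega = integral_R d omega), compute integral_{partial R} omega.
integral_(partial R) omega = -1

Stokes: integral_partial_R omega = integral_R d omega with d omega = (∂Q/∂x - ∂P/∂y) dx ∧ dy.
  ∂Q/∂x = 0
  ∂P/∂y = 1
  integrand = ∂Q/∂x - ∂P/∂y = -1.
Integrating over R: integral_0^1 integral_0^1 (-1) dx dy = -1.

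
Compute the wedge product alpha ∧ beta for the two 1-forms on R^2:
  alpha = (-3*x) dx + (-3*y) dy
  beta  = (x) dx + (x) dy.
alpha ∧ beta = (3*x*(-x + y)) dx ∧ dy

Distribute the wedge, using dx_i ∧ dx_j = -dx_j ∧ dx_i and dx_i ∧ dx_i = 0. For each pair (i, j) with i < j, the coefficient of dx_i ∧ dx_j in alpha ∧ beta is (alpha_i * beta_j - alpha_j * beta_i). Collecting: alpha ∧ beta = (3*x*(-x + y)) dx ∧ dy.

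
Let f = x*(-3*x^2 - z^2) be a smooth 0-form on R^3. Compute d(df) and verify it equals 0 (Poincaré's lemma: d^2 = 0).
d(df) = 0

Step 1: df = sum_i (∂f/∂x_i) dx_i = (-9*x^2 - z^2) dx + (0) dy + (-2*x*z) dz.
Step 2: Apply d again. Using the 1-form formula, the coefficient of dx ∧ dy in d(df) is ∂^2 f/∂x ∂y - ∂^2 f/∂y ∂x = (0) - (0) = 0 (equality of mixed partials for smooth f).
Similarly for dx ∧ dz and dy ∧ dz — all coefficients vanish. So d(df) = 0.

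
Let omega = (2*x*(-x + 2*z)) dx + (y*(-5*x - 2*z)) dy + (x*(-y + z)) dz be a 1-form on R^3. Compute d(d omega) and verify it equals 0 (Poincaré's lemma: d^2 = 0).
d(d omega) = 0

Step 1: d omega = sum_{i<j} (∂f_j/∂x_i - ∂f_i/∂x_j) dx_i ∧ dx_j:
  coeff of dx ∧ dy: -5*y
  coeff of dx ∧ dz: -4*x - y + z
  coeff of dy ∧ dz: -x + 2*y
Step 2: Apply d again to each 2-form coefficient. The only possible 3-form in R^3 is dx ∧ dy ∧ dz, with coefficient
  ∂(coeff of dy∧dz)/∂x - ∂(coeff of dx∧dz)/∂y + ∂(coeff of dx∧dy)/∂z
  = ∂/∂x (-x + 2*y) - ∂/∂y (-4*x - y + z) + ∂/∂z (-5*y).
Each of these terms simplifies to sums of mixed partials that cancel in pairs. The result is 0 (by equality of mixed partials for smooth functions — Schwarz / Clairaut).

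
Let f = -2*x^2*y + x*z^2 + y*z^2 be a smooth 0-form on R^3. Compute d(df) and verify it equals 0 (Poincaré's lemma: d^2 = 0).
d(df) = 0

Step 1: df = sum_i (∂f/∂x_i) dx_i = (-4*x*y + z^2) dx + (-2*x^2 + z^2) dy + (2*z*(x + y)) dz.
Step 2: Apply d again. Using the 1-form formula, the coefficient of dx ∧ dy in d(df) is ∂^2 f/∂x ∂y - ∂^2 f/∂y ∂x = (-4*x) - (-4*x) = 0 (equality of mixed partials for smooth f).
Similarly for dx ∧ dz and dy ∧ dz — all coefficients vanish. So d(df) = 0.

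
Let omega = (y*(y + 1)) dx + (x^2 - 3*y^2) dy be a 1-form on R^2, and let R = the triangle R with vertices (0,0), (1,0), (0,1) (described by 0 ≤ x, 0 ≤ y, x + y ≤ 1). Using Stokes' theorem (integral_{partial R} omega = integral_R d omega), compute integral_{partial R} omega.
integral_(partial R) omega = -1/2

Stokes: integral_partial_R omega = integral_R d omega with d omega = (∂Q/∂x - ∂P/∂y) dx ∧ dy.
  ∂Q/∂x = 2*x
  ∂P/∂y = 2*y + 1
  integrand = ∂Q/∂x - ∂P/∂y = 2*x - 2*y - 1.
Integrating over R: integral_0^1 integral_0^{1-x} (2*x - 2*y - 1) dy dx = -1/2.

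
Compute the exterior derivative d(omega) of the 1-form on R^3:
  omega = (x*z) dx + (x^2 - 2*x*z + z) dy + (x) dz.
d(omega) = (2*x - 2*z) dx ∧ dy + (1 - x) dx ∧ dz + (2*x - 1) dy ∧ dz

For a 1-form omega = sum_i f_i dx_i, the exterior derivative is
  d(omega) = sum_{i < j} (∂f_j/∂x_i - ∂f_i/∂x_j) dx_i ∧ dx_j.
  coefficient of dx ∧ dy: ∂f_2/∂x - ∂f_1/∂y = ∂(x^2 - 2*x*z + z)/∂x - ∂(x*z)/∂y = 2*x - 2*z
  coefficient of dx ∧ dz: ∂f_3/∂x - ∂f_1/∂z = ∂(x)/∂x - ∂(x*z)/∂z = 1 - x
  coefficient of dy ∧ dz: ∂f_3/∂y - ∂f_2/∂z = ∂(x)/∂y - ∂(x^2 - 2*x*z + z)/∂z = 2*x - 1
Assembling: d(omega) = (2*x - 2*z) dx ∧ dy + (1 - x) dx ∧ dz + (2*x - 1) dy ∧ dz.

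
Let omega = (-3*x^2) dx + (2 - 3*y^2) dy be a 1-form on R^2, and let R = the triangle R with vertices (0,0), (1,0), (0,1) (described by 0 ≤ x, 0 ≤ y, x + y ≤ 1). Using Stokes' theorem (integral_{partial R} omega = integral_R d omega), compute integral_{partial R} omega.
integral_(partial R) omega = 0

Stokes: integral_partial_R omega = integral_R d omega with d omega = (∂Q/∂x - ∂P/∂y) dx ∧ dy.
  ∂Q/∂x = 0
  ∂P/∂y = 0
  integrand = ∂Q/∂x - ∂P/∂y = 0.
Integrating over R: integral_0^1 integral_0^{1-x} (0) dy dx = 0.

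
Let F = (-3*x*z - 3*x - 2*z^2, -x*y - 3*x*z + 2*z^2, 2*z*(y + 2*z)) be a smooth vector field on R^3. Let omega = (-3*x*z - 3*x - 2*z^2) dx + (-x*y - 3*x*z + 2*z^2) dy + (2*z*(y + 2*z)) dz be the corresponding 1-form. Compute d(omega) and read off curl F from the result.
d(omega) = (3*x - 2*z) dy ∧ dz + (-3*x - 4*z) dz ∧ dx + (-y - 3*z) dx ∧ dy; curl F = (3*x - 2*z, -3*x - 4*z, -y - 3*z)

d omega = sum_{i<j} (∂f_j/∂x_i - ∂f_i/∂x_j) dx_i ∧ dx_j. Under the identification (dy ∧ dz, dz ∧ dx, dx ∧ dy) ↔ (e_x, e_y, e_z), the coefficients are exactly the components of curl F. Compute:
  ∂R/∂y - ∂Q/∂z = (2*z) - (-3*x + 4*z) = 3*x - 2*z
  ∂P/∂z - ∂R/∂x = (-3*x - 4*z) - (0) = -3*x - 4*z
  ∂Q/∂x - ∂P/∂y = (-y - 3*z) - (0) = -y - 3*z.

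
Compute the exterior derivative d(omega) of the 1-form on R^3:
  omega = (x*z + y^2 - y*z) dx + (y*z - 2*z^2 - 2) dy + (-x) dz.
d(omega) = (-2*y + z) dx ∧ dy + (-x + y - 1) dx ∧ dz + (-y + 4*z) dy ∧ dz

For a 1-form omega = sum_i f_i dx_i, the exterior derivative is
  d(omega) = sum_{i < j} (∂f_j/∂x_i - ∂f_i/∂x_j) dx_i ∧ dx_j.
  coefficient of dx ∧ dy: ∂f_2/∂x - ∂f_1/∂y = ∂(y*z - 2*z^2 - 2)/∂x - ∂(x*z + y^2 - y*z)/∂y = -2*y + z
  coefficient of dx ∧ dz: ∂f_3/∂x - ∂f_1/∂z = ∂(-x)/∂x - ∂(x*z + y^2 - y*z)/∂z = -x + y - 1
  coefficient of dy ∧ dz: ∂f_3/∂y - ∂f_2/∂z = ∂(-x)/∂y - ∂(y*z - 2*z^2 - 2)/∂z = -y + 4*z
Assembling: d(omega) = (-2*y + z) dx ∧ dy + (-x + y - 1) dx ∧ dz + (-y + 4*z) dy ∧ dz.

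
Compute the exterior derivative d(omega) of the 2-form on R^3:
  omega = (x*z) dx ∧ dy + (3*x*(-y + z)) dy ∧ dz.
d(omega) = (x - 3*y + 3*z) dx ∧ dy ∧ dz

For a 2-form omega = sum_{i<j} g_{ij} dx_i ∧ dx_j, the exterior derivative is
  d(omega) = sum_{i<j} d(g_{ij}) ∧ dx_i ∧ dx_j = sum_{i<j, k} (∂g_{ij}/∂x_k) dx_k ∧ dx_i ∧ dx_j.
Expand each term, using dx_k ∧ dx_i ∧ dx_j = sgn(permutation) dx_{(a)} ∧ dx_{(b)} ∧ dx_{(c)} with (a < b < c) sorted:
  d(x*z) includes (∂/∂z)(x*z) dz = (x) dz, which multiplied by dx ∧ dy gives (x) dx ∧ dy ∧ dz
  d(3*x*(-y + z)) includes (∂/∂x)(3*x*(-y + z)) dx = (-3*y + 3*z) dx, which multiplied by dy ∧ dz gives (-3*y + 3*z) dx ∧ dy ∧ dz
Collecting like 3-forms: d(omega) = (x - 3*y + 3*z) dx ∧ dy ∧ dz.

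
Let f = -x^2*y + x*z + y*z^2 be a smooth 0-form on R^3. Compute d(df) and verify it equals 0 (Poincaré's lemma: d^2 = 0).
d(df) = 0

Step 1: df = sum_i (∂f/∂x_i) dx_i = (-2*x*y + z) dx + (-x^2 + z^2) dy + (x + 2*y*z) dz.
Step 2: Apply d again. Using the 1-form formula, the coefficient of dx ∧ dy in d(df) is ∂^2 f/∂x ∂y - ∂^2 f/∂y ∂x = (-2*x) - (-2*x) = 0 (equality of mixed partials for smooth f).
Similarly for dx ∧ dz and dy ∧ dz — all coefficients vanish. So d(df) = 0.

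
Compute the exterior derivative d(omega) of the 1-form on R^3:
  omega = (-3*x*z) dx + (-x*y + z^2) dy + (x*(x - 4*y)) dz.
d(omega) = (-y) dx ∧ dy + (5*x - 4*y) dx ∧ dz + (-4*x - 2*z) dy ∧ dz

For a 1-form omega = sum_i f_i dx_i, the exterior derivative is
  d(omega) = sum_{i < j} (∂f_j/∂x_i - ∂f_i/∂x_j) dx_i ∧ dx_j.
  coefficient of dx ∧ dy: ∂f_2/∂x - ∂f_1/∂y = ∂(-x*y + z^2)/∂x - ∂(-3*x*z)/∂y = -y
  coefficient of dx ∧ dz: ∂f_3/∂x - ∂f_1/∂z = ∂(x*(x - 4*y))/∂x - ∂(-3*x*z)/∂z = 5*x - 4*y
  coefficient of dy ∧ dz: ∂f_3/∂y - ∂f_2/∂z = ∂(x*(x - 4*y))/∂y - ∂(-x*y + z^2)/∂z = -4*x - 2*z
Assembling: d(omega) = (-y) dx ∧ dy + (5*x - 4*y) dx ∧ dz + (-4*x - 2*z) dy ∧ dz.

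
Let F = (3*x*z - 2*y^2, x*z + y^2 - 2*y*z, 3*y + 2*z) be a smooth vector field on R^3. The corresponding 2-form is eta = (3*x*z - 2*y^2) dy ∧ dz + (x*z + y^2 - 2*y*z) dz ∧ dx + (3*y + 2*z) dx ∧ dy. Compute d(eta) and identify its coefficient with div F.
d(eta) = (2*y + z + 2) dx ∧ dy ∧ dz; div F = 2*y + z + 2

For a 2-form in R^3 of the form above, applying d gives a 3-form with coefficient ∂P/∂x + ∂Q/∂y + ∂R/∂z:
  ∂P/∂x = 3*z
  ∂Q/∂y = 2*y - 2*z
  ∂R/∂z = 2
Sum = 2*y + z + 2, which is exactly div F.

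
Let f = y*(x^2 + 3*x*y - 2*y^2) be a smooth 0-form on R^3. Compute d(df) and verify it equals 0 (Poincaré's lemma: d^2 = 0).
d(df) = 0

Step 1: df = sum_i (∂f/∂x_i) dx_i = (y*(2*x + 3*y)) dx + (x^2 + 6*x*y - 6*y^2) dy + (0) dz.
Step 2: Apply d again. Using the 1-form formula, the coefficient of dx ∧ dy in d(df) is ∂^2 f/∂x ∂y - ∂^2 f/∂y ∂x = (2*x + 6*y) - (2*x + 6*y) = 0 (equality of mixed partials for smooth f).
Similarly for dx ∧ dz and dy ∧ dz — all coefficients vanish. So d(df) = 0.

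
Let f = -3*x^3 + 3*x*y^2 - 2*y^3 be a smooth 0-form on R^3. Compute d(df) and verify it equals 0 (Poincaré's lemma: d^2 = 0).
d(df) = 0

Step 1: df = sum_i (∂f/∂x_i) dx_i = (-9*x^2 + 3*y^2) dx + (6*y*(x - y)) dy + (0) dz.
Step 2: Apply d again. Using the 1-form formula, the coefficient of dx ∧ dy in d(df) is ∂^2 f/∂x ∂y - ∂^2 f/∂y ∂x = (6*y) - (6*y) = 0 (equality of mixed partials for smooth f).
Similarly for dx ∧ dz and dy ∧ dz — all coefficients vanish. So d(df) = 0.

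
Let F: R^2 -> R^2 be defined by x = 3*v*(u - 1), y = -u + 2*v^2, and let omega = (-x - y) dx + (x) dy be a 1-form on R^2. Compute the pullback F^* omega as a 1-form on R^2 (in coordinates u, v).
F^* omega = (3*v*(-3*u*v - 2*v^2 + 3*v + 1)) du + (-9*u^2*v + 3*u^2 + 6*u*v^2 + 18*u*v - 3*u - 6*v^2 - 9*v) dv

Using F^*(f dg) = (f ∘ F) d(g ∘ F), substitute each coordinate x_i by F_i(u, v) in f_i, and replace dx_i by d F_i = (∂F_i/∂u) du + (∂F_i/∂v) dv.
  For the x component: f_1(F) = -3*u*v + u - 2*v^2 + 3*v; d F_1 = (3*v) du + (3*u - 3) dv
  For the y component: f_2(F) = 3*v*(u - 1); d F_2 = (-1) du + (4*v) dv
Combining and collecting du, dv coefficients:
  coeff of du: 3*v*(-3*u*v - 2*v^2 + 3*v + 1)
  coeff of dv: -9*u^2*v + 3*u^2 + 6*u*v^2 + 18*u*v - 3*u - 6*v^2 - 9*v
F^* omega = (3*v*(-3*u*v - 2*v^2 + 3*v + 1)) du + (-9*u^2*v + 3*u^2 + 6*u*v^2 + 18*u*v - 3*u - 6*v^2 - 9*v) dv.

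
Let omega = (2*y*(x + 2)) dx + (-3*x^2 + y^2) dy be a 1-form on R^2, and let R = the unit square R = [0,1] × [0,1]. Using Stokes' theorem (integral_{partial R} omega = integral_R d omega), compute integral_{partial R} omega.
integral_(partial R) omega = -8

Stokes: integral_partial_R omega = integral_R d omega with d omega = (∂Q/∂x - ∂P/∂y) dx ∧ dy.
  ∂Q/∂x = -6*x
  ∂P/∂y = 2*x + 4
  integrand = ∂Q/∂x - ∂P/∂y = -8*x - 4.
Integrating over R: integral_0^1 integral_0^1 (-8*x - 4) dx dy = -8.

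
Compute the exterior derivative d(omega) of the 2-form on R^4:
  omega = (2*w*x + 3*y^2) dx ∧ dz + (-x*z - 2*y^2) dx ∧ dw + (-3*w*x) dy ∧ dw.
d(omega) = (-6*y) dx ∧ dy ∧ dz + (3*x) dx ∧ dz ∧ dw + (-3*w + 4*y) dx ∧ dy ∧ dw

For a 2-form omega = sum_{i<j} g_{ij} dx_i ∧ dx_j, the exterior derivative is
  d(omega) = sum_{i<j} d(g_{ij}) ∧ dx_i ∧ dx_j = sum_{i<j, k} (∂g_{ij}/∂x_k) dx_k ∧ dx_i ∧ dx_j.
Expand each term, using dx_k ∧ dx_i ∧ dx_j = sgn(permutation) dx_{(a)} ∧ dx_{(b)} ∧ dx_{(c)} with (a < b < c) sorted:
  d(2*w*x + 3*y^2) includes (∂/∂y)(2*w*x + 3*y^2) dy = (6*y) dy, which multiplied by dx ∧ dz gives (-6*y) dx ∧ dy ∧ dz
  d(2*w*x + 3*y^2) includes (∂/∂w)(2*w*x + 3*y^2) dw = (2*x) dw, which multiplied by dx ∧ dz gives (2*x) dx ∧ dz ∧ dw
  d(-x*z - 2*y^2) includes (∂/∂y)(-x*z - 2*y^2) dy = (-4*y) dy, which multiplied by dx ∧ dw gives (4*y) dx ∧ dy ∧ dw
  d(-x*z - 2*y^2) includes (∂/∂z)(-x*z - 2*y^2) dz = (-x) dz, which multiplied by dx ∧ dw gives (x) dx ∧ dz ∧ dw
  d(-3*w*x) includes (∂/∂x)(-3*w*x) dx = (-3*w) dx, which multiplied by dy ∧ dw gives (-3*w) dx ∧ dy ∧ dw
Collecting like 3-forms: d(omega) = (-6*y) dx ∧ dy ∧ dz + (3*x) dx ∧ dz ∧ dw + (-3*w + 4*y) dx ∧ dy ∧ dw.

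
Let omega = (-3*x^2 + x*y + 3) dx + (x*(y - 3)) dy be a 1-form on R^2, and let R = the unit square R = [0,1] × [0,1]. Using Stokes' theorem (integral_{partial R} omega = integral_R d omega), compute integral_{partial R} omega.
integral_(partial R) omega = -3

Stokes: integral_partial_R omega = integral_R d omega with d omega = (∂Q/∂x - ∂P/∂y) dx ∧ dy.
  ∂Q/∂x = y - 3
  ∂P/∂y = x
  integrand = ∂Q/∂x - ∂P/∂y = -x + y - 3.
Integrating over R: integral_0^1 integral_0^1 (-x + y - 3) dx dy = -3.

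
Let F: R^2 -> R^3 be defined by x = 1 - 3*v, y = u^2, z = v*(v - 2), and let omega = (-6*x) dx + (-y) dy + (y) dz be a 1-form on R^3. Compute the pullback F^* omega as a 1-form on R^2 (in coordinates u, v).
F^* omega = (-2*u^3) du + (2*u^2*v - 2*u^2 - 54*v + 18) dv

Using F^*(f dg) = (f ∘ F) d(g ∘ F), substitute each coordinate x_i by F_i(u, v) in f_i, and replace dx_i by d F_i = (∂F_i/∂u) du + (∂F_i/∂v) dv.
  For the x component: f_1(F) = 18*v - 6; d F_1 = (0) du + (-3) dv
  For the y component: f_2(F) = -u^2; d F_2 = (2*u) du + (0) dv
  For the z component: f_3(F) = u^2; d F_3 = (0) du + (2*v - 2) dv
Combining and collecting du, dv coefficients:
  coeff of du: -2*u^3
  coeff of dv: 2*u^2*v - 2*u^2 - 54*v + 18
F^* omega = (-2*u^3) du + (2*u^2*v - 2*u^2 - 54*v + 18) dv.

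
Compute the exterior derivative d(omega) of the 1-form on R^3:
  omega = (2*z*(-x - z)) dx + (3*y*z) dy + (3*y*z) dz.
d(omega) = (2*x + 4*z) dx ∧ dz + (-3*y + 3*z) dy ∧ dz

For a 1-form omega = sum_i f_i dx_i, the exterior derivative is
  d(omega) = sum_{i < j} (∂f_j/∂x_i - ∂f_i/∂x_j) dx_i ∧ dx_j.
  coefficient of dx ∧ dz: ∂f_3/∂x - ∂f_1/∂z = ∂(3*y*z)/∂x - ∂(2*z*(-x - z))/∂z = 2*x + 4*z
  coefficient of dy ∧ dz: ∂f_3/∂y - ∂f_2/∂z = ∂(3*y*z)/∂y - ∂(3*y*z)/∂z = -3*y + 3*z
Assembling: d(omega) = (2*x + 4*z) dx ∧ dz + (-3*y + 3*z) dy ∧ dz.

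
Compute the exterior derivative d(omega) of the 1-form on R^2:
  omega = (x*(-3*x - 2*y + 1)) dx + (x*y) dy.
d(omega) = (2*x + y) dx ∧ dy

For a 1-form omega = sum_i f_i dx_i, the exterior derivative is
  d(omega) = sum_{i < j} (∂f_j/∂x_i - ∂f_i/∂x_j) dx_i ∧ dx_j.
  coefficient of dx ∧ dy: ∂f_2/∂x - ∂f_1/∂y = ∂(x*y)/∂x - ∂(x*(-3*x - 2*y + 1))/∂y = 2*x + y
Assembling: d(omega) = (2*x + y) dx ∧ dy.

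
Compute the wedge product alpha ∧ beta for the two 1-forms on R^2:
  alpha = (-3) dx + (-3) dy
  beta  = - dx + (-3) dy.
alpha ∧ beta = (6) dx ∧ dy

Distribute the wedge, using dx_i ∧ dx_j = -dx_j ∧ dx_i and dx_i ∧ dx_i = 0. For each pair (i, j) with i < j, the coefficient of dx_i ∧ dx_j in alpha ∧ beta is (alpha_i * beta_j - alpha_j * beta_i). Collecting: alpha ∧ beta = (6) dx ∧ dy.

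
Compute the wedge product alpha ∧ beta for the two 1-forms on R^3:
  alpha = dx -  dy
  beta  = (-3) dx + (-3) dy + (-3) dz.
alpha ∧ beta = (-6) dx ∧ dy + (-3) dx ∧ dz + (3) dy ∧ dz

Distribute the wedge, using dx_i ∧ dx_j = -dx_j ∧ dx_i and dx_i ∧ dx_i = 0. For each pair (i, j) with i < j, the coefficient of dx_i ∧ dx_j in alpha ∧ beta is (alpha_i * beta_j - alpha_j * beta_i). Collecting: alpha ∧ beta = (-6) dx ∧ dy + (-3) dx ∧ dz + (3) dy ∧ dz.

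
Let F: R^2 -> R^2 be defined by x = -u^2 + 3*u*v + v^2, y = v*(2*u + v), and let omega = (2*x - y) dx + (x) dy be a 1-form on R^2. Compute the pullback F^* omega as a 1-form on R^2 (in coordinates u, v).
F^* omega = (4*u^3 - 16*u^2*v + 16*u*v^2 + 5*v^3) du + (-8*u^3 + 12*u^2*v + 19*u*v^2 + 4*v^3) dv

Using F^*(f dg) = (f ∘ F) d(g ∘ F), substitute each coordinate x_i by F_i(u, v) in f_i, and replace dx_i by d F_i = (∂F_i/∂u) du + (∂F_i/∂v) dv.
  For the x component: f_1(F) = -2*u^2 + 4*u*v + v^2; d F_1 = (-2*u + 3*v) du + (3*u + 2*v) dv
  For the y component: f_2(F) = -u^2 + 3*u*v + v^2; d F_2 = (2*v) du + (2*u + 2*v) dv
Combining and collecting du, dv coefficients:
  coeff of du: 4*u^3 - 16*u^2*v + 16*u*v^2 + 5*v^3
  coeff of dv: -8*u^3 + 12*u^2*v + 19*u*v^2 + 4*v^3
F^* omega = (4*u^3 - 16*u^2*v + 16*u*v^2 + 5*v^3) du + (-8*u^3 + 12*u^2*v + 19*u*v^2 + 4*v^3) dv.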